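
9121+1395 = 10516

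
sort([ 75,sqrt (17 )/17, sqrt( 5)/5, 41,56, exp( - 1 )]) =[ sqrt( 17 )/17,  exp ( - 1),sqrt( 5)/5,  41,  56, 75 ]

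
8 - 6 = 2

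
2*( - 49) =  -98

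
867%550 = 317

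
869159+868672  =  1737831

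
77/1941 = 77/1941 = 0.04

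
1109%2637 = 1109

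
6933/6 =1155  +  1/2 = 1155.50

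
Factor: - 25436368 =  - 2^4*31^1*51283^1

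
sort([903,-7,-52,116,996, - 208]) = [  -  208, -52 , - 7, 116,903, 996 ] 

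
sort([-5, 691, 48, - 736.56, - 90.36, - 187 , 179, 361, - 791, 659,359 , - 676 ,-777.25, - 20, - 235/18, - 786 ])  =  [ - 791, - 786, - 777.25,-736.56, - 676, - 187, - 90.36, - 20,- 235/18 ,  -  5  ,  48,179, 359,361,659,  691]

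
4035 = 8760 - 4725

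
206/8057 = 206/8057 = 0.03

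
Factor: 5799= 3^1*1933^1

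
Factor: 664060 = 2^2*5^1*33203^1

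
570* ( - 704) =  - 401280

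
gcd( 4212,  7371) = 1053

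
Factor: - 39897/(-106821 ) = 31/83 = 31^1 * 83^ (-1) 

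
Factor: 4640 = 2^5*5^1 *29^1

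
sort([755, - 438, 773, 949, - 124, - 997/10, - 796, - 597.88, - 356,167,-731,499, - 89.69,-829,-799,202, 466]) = [ - 829,  -  799, - 796, - 731, - 597.88, - 438, -356, - 124, - 997/10, - 89.69,  167,202, 466,  499,  755,773,  949 ]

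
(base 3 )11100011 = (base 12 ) 19B7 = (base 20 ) 7i3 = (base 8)6133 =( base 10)3163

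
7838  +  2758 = 10596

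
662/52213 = 662/52213 = 0.01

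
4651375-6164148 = -1512773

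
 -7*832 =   -  5824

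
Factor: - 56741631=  - 3^1*17^1*1112581^1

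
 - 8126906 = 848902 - 8975808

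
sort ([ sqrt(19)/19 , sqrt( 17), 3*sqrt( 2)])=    [sqrt(19)/19, sqrt( 17),3 * sqrt( 2)]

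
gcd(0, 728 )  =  728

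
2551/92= 2551/92 = 27.73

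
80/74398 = 40/37199  =  0.00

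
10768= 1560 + 9208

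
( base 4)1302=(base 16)72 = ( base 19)60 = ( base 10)114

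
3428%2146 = 1282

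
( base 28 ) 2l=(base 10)77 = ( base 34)29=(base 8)115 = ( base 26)2P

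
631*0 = 0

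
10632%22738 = 10632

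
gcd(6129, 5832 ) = 27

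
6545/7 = 935= 935.00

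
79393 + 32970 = 112363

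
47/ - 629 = -1+ 582/629 = -  0.07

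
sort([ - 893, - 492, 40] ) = [ - 893, - 492, 40 ] 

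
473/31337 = 473/31337 =0.02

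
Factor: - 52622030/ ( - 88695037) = 2^1*5^1*61^(-1 )*179^(-1)*8123^( - 1)*5262203^1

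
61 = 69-8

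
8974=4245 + 4729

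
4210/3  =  1403+1/3  =  1403.33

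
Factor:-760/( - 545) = 152/109 = 2^3*19^1*109^( - 1)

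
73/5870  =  73/5870 = 0.01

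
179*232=41528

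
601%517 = 84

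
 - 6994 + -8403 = - 15397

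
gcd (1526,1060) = 2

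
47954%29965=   17989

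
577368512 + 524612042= 1101980554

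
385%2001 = 385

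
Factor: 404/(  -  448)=-101/112 = - 2^( -4)*7^( - 1 )*101^1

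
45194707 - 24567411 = 20627296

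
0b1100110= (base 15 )6C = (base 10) 102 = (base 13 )7b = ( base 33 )33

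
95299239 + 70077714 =165376953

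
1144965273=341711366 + 803253907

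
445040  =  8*55630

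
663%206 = 45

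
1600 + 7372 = 8972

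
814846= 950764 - 135918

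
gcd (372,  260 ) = 4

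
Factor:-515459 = -7^1*73637^1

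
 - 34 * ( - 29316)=996744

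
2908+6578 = 9486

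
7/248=7/248=0.03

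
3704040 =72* 51445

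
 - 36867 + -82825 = -119692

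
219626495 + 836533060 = 1056159555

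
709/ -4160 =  - 709/4160 = - 0.17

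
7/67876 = 7/67876  =  0.00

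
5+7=12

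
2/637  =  2/637  =  0.00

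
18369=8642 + 9727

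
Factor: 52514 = 2^1*7^1*11^2*31^1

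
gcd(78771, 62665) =1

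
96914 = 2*48457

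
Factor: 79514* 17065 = 1356906410 = 2^1*5^1 * 83^1*479^1 *3413^1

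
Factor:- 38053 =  - 38053^1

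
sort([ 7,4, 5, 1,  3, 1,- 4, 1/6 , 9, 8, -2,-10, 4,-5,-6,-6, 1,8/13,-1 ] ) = [ - 10, - 6,-6,-5,-4,  -  2, - 1, 1/6, 8/13, 1, 1,  1, 3,  4, 4,5, 7,  8,9] 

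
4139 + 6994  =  11133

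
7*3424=23968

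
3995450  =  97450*41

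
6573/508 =12+ 477/508 =12.94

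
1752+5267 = 7019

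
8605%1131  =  688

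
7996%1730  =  1076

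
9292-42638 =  - 33346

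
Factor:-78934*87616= - 2^7 * 37^2*61^1 * 647^1 =- 6915881344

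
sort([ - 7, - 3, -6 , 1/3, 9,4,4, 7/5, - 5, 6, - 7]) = [-7, - 7, - 6, - 5, - 3,1/3, 7/5,4, 4,6,9]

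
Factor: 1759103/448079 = 29^( - 1)* 15451^( - 1)*1759103^1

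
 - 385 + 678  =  293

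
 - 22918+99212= 76294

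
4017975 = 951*4225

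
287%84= 35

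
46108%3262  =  440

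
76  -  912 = -836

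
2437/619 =2437/619 = 3.94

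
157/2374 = 157/2374 = 0.07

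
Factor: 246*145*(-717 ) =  - 25575390 = - 2^1*3^2 * 5^1*29^1*41^1*239^1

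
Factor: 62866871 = 47^1*1337593^1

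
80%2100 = 80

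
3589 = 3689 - 100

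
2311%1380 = 931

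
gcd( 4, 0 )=4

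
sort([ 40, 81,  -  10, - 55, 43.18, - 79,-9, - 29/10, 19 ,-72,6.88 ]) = [ - 79, - 72, - 55, - 10,-9, -29/10, 6.88,19, 40,43.18, 81] 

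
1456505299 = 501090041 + 955415258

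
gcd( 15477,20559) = 231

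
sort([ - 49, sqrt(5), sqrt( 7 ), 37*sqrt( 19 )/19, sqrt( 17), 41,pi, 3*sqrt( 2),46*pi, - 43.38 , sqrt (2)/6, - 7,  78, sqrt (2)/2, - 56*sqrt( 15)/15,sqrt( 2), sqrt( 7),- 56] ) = [ - 56, - 49, - 43.38, - 56*sqrt(15)/15 , - 7,sqrt( 2)/6,sqrt( 2)/2,  sqrt(2 ), sqrt( 5), sqrt( 7 ),sqrt( 7),pi, sqrt( 17), 3 * sqrt( 2 ), 37*sqrt(19)/19, 41,78,46 *pi]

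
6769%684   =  613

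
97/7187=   97/7187 = 0.01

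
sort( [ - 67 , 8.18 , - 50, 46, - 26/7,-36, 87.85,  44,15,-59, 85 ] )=[ - 67, - 59, - 50, - 36, - 26/7,8.18,  15, 44,46, 85,87.85]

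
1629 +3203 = 4832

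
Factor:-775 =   -  5^2 * 31^1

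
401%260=141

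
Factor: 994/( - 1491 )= -2/3= - 2^1*3^(-1) 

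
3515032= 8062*436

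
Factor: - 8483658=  - 2^1*3^1*89^1*15887^1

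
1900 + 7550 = 9450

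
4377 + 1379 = 5756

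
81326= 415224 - 333898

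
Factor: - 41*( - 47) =1927 =41^1 * 47^1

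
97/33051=97/33051 = 0.00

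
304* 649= 197296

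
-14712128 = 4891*( - 3008 )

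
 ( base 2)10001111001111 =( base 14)34AB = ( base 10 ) 9167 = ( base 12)537b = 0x23CF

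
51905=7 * 7415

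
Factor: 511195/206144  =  2^( - 6)*5^1*19^1*3221^(-1)*5381^1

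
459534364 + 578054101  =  1037588465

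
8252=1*8252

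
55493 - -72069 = 127562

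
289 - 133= 156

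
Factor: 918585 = 3^2*  5^1*137^1*149^1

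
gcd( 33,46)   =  1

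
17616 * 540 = 9512640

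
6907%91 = 82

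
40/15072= 5/1884  =  0.00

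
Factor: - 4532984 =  - 2^3 * 53^1*10691^1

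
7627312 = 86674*88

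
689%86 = 1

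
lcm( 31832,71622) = 286488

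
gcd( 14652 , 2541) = 33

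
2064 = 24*86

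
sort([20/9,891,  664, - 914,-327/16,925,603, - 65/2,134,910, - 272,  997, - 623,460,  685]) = [ - 914 , - 623, - 272,-65/2, - 327/16  ,  20/9,134,460,603,  664,685, 891,910,925,997 ]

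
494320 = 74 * 6680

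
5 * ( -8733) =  - 43665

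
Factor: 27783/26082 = 49/46 = 2^(-1)*7^2*23^( - 1 )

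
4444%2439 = 2005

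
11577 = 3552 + 8025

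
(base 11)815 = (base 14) 504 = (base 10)984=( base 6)4320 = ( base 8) 1730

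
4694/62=2347/31 = 75.71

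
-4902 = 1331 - 6233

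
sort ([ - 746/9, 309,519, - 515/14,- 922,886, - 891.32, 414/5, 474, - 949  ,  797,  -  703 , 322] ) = [ - 949,-922, - 891.32 , - 703,  -  746/9, - 515/14,414/5,309,322,  474,519,797, 886] 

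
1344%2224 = 1344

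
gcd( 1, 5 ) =1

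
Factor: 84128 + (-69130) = 2^1*7499^1 = 14998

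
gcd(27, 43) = 1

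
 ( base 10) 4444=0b1000101011100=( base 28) 5IK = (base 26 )6EO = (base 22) 940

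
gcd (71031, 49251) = 3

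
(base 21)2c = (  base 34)1K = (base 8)66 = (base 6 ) 130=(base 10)54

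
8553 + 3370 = 11923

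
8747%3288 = 2171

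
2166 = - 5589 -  - 7755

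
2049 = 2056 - 7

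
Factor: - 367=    - 367^1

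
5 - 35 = -30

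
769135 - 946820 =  - 177685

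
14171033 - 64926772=- 50755739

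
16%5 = 1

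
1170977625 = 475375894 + 695601731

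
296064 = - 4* ( - 74016)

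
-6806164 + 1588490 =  - 5217674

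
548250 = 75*7310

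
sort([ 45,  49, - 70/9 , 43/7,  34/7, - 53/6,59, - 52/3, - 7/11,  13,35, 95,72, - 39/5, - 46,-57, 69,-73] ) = [ - 73, - 57, - 46,  -  52/3, - 53/6, - 39/5 , - 70/9,-7/11, 34/7,43/7,13 , 35,  45  ,  49, 59,69,72, 95] 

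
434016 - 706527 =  -272511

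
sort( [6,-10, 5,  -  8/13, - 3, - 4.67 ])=[ - 10, - 4.67, - 3,-8/13,5,  6 ]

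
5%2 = 1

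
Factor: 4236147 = 3^2*131^1 * 3593^1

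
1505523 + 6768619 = 8274142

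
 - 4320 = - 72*60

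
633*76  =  48108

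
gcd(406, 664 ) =2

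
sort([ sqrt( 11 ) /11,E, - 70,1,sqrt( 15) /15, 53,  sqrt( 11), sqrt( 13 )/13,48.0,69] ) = [ - 70,sqrt(15 )/15,sqrt ( 13 ) /13,sqrt (11 )/11,1,E, sqrt ( 11 ),48.0,53,69] 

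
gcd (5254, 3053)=71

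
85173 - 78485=6688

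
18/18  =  1 = 1.00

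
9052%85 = 42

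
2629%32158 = 2629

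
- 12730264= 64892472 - 77622736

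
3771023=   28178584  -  24407561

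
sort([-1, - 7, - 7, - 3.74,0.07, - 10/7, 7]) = [ - 7,- 7, - 3.74, - 10/7,  -  1, 0.07  ,  7]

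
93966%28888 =7302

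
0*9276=0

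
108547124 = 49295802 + 59251322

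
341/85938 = 341/85938= 0.00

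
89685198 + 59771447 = 149456645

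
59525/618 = 96+197/618 = 96.32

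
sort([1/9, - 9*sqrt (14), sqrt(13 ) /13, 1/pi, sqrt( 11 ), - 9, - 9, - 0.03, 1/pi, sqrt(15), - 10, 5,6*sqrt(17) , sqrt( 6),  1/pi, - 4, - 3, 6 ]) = [ - 9*sqrt(14 ),-10,- 9, - 9, - 4, - 3,  -  0.03, 1/9, sqrt( 13)/13,1/pi,  1/pi, 1/pi,  sqrt(6 ), sqrt(11) , sqrt( 15), 5, 6,6*sqrt(17) ] 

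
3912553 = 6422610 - 2510057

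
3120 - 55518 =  - 52398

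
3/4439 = 3/4439 = 0.00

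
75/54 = 1 +7/18 = 1.39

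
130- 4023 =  - 3893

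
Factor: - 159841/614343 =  - 3^( - 1 ) * 11^2*1321^1 * 204781^(-1)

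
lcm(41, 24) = 984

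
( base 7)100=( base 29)1K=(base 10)49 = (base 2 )110001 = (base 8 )61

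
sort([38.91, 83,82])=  [38.91,82,83]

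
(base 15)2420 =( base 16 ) 1e00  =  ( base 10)7680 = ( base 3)101112110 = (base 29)93O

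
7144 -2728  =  4416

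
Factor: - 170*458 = -2^2 * 5^1*17^1*229^1 = - 77860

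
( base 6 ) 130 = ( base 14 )3c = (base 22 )2a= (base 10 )54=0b110110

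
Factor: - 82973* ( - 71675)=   5947089775=5^2*11^1*19^1*47^1* 61^1*397^1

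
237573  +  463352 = 700925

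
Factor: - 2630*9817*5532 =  - 142829103720 = -2^3*3^1*5^1*263^1*461^1 *9817^1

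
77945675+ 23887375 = 101833050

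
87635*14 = 1226890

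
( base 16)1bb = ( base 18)16B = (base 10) 443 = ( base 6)2015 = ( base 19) 146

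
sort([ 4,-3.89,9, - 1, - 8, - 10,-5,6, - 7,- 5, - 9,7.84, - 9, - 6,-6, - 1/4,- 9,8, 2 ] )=[ - 10 , - 9,-9 , - 9,-8, - 7, - 6,-6, - 5,  -  5, - 3.89 , - 1, - 1/4,2,4,6, 7.84, 8,9 ] 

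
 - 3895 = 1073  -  4968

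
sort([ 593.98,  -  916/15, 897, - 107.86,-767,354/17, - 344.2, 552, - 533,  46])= [ - 767, - 533, - 344.2 , - 107.86, - 916/15,354/17 , 46, 552, 593.98,897 ] 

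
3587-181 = 3406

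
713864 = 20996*34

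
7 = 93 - 86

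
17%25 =17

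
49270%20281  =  8708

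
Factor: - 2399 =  - 2399^1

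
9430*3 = 28290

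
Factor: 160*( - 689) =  - 2^5*5^1*13^1*53^1 = - 110240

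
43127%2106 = 1007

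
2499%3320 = 2499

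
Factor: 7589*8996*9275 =633210223100 = 2^2*5^2 * 7^1*13^1*53^1*173^1*7589^1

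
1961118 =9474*207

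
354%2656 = 354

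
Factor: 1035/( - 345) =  - 3 = - 3^1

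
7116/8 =1779/2 = 889.50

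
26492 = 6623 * 4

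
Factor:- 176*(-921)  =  2^4 * 3^1 * 11^1 *307^1=162096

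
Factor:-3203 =- 3203^1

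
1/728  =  1/728 = 0.00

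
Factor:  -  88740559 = - 47^1*1888097^1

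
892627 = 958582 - 65955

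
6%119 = 6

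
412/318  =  1 + 47/159 =1.30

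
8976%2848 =432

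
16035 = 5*3207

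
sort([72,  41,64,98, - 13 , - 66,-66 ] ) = [ - 66,-66, - 13,41, 64,72, 98 ]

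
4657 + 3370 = 8027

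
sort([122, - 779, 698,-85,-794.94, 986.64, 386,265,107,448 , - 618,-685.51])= [-794.94, - 779, - 685.51,-618,-85,  107, 122,265,386,448,698,986.64]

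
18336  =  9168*2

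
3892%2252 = 1640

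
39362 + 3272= 42634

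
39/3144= 13/1048= 0.01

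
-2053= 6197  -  8250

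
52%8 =4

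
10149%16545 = 10149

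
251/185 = 1 + 66/185=1.36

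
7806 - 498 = 7308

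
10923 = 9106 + 1817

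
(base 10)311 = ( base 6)1235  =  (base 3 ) 102112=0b100110111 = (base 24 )CN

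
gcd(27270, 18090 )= 270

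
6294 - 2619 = 3675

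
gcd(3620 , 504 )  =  4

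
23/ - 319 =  - 1+ 296/319 =- 0.07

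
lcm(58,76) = 2204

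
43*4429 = 190447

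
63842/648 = 98 + 169/324 = 98.52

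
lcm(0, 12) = 0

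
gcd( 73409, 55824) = 1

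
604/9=67 +1/9 = 67.11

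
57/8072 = 57/8072 = 0.01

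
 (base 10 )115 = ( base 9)137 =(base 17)6D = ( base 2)1110011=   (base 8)163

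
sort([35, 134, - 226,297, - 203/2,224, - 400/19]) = [ - 226, - 203/2, - 400/19,35,134,224, 297]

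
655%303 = 49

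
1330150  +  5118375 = 6448525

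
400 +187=587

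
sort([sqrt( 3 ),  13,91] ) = [sqrt( 3),13,91]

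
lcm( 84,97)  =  8148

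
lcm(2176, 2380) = 76160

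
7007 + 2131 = 9138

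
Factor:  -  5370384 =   -  2^4 * 3^1 * 53^1 * 2111^1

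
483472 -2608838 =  - 2125366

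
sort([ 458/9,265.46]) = [ 458/9,  265.46]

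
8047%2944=2159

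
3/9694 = 3/9694= 0.00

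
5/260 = 1/52 = 0.02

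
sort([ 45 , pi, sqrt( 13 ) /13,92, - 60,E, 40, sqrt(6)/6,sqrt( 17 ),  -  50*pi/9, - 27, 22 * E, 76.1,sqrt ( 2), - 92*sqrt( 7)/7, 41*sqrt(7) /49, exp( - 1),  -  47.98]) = [  -  60  , - 47.98,-92*sqrt(7)/7,  -  27,  -  50*pi/9, sqrt ( 13)/13, exp( - 1 ),sqrt(6 ) /6,sqrt (2),  41*sqrt ( 7) /49, E, pi, sqrt( 17),40, 45,22*E,76.1,92 ]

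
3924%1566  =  792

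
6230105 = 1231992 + 4998113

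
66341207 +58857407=125198614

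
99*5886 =582714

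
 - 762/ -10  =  381/5 = 76.20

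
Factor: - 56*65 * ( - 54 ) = 196560 = 2^4 * 3^3*5^1*7^1*13^1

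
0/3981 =0 = 0.00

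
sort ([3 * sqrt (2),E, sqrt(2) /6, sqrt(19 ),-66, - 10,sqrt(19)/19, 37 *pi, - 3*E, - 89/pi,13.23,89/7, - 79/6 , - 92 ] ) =[ -92, - 66, - 89/pi, - 79/6, - 10, - 3* E,sqrt( 19)/19, sqrt(2)/6,  E,3*sqrt (2),  sqrt(19 ),  89/7,13.23,37*pi]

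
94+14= 108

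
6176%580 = 376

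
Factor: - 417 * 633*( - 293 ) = 3^2*139^1*211^1*293^1 = 77340573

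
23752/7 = 3393+1/7 = 3393.14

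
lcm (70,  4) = 140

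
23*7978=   183494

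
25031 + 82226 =107257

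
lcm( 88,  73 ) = 6424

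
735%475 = 260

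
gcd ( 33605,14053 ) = 611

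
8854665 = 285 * 31069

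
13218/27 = 489 + 5/9 = 489.56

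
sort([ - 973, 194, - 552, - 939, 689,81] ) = [ - 973, -939,-552,  81,194,689] 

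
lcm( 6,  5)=30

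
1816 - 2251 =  -435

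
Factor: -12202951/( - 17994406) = 2^(-1 )*19^( -2 )*149^1*24923^( - 1)*81899^1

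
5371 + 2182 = 7553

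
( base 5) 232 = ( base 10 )67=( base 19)3A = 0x43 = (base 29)29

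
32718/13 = 32718/13= 2516.77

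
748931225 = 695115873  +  53815352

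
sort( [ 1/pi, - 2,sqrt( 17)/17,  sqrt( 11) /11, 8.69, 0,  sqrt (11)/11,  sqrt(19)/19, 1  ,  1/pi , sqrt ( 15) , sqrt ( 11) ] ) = [ - 2, 0, sqrt ( 19)/19,sqrt(17)/17 , sqrt( 11)/11,sqrt(11)/11 , 1/pi, 1/pi , 1,sqrt( 11 ), sqrt(15), 8.69]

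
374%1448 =374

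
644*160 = 103040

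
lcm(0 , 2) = 0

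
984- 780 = 204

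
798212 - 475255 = 322957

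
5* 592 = 2960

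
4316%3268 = 1048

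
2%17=2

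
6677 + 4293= 10970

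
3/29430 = 1/9810 = 0.00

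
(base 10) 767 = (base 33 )N8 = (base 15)362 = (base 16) 2ff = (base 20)1i7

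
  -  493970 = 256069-750039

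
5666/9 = 629+5/9= 629.56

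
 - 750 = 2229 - 2979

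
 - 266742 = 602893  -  869635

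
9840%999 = 849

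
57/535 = 57/535 = 0.11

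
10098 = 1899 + 8199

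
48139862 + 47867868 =96007730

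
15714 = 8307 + 7407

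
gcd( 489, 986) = 1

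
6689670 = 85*78702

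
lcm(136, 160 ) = 2720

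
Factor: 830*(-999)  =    -  829170 = -2^1*3^3*5^1 *37^1*83^1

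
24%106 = 24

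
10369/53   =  195 + 34/53 = 195.64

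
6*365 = 2190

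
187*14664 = 2742168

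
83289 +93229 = 176518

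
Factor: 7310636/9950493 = 2^2*3^( - 1 )*7^( - 1)*473833^( - 1)*1827659^1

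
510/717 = 170/239 = 0.71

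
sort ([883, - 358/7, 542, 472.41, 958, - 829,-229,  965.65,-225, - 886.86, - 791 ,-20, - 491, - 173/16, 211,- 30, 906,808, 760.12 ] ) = [ - 886.86,-829,- 791, - 491, - 229,- 225, - 358/7,  -  30 ,-20, - 173/16,211, 472.41,  542 , 760.12,808, 883,906, 958,965.65 ]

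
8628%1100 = 928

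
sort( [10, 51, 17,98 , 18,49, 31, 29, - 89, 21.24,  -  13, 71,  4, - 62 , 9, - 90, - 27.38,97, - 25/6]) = [ -90,- 89,-62,- 27.38, - 13, - 25/6, 4,  9, 10, 17,18, 21.24, 29,31, 49 , 51,71,97,98 ] 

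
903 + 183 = 1086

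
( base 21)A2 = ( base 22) 9e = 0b11010100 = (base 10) 212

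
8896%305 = 51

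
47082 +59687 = 106769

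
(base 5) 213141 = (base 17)1843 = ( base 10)7296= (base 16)1c80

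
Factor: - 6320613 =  - 3^1*13^1*43^1*3769^1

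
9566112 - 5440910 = 4125202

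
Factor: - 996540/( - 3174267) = 2^2*5^1*17^1*37^( -1)*977^1*28597^(-1) = 332180/1058089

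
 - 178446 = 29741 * ( - 6 )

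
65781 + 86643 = 152424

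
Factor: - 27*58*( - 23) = 36018=2^1*3^3 *23^1*29^1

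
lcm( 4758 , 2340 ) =142740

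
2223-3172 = - 949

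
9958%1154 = 726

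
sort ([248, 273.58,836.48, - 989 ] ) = [ - 989, 248, 273.58,  836.48]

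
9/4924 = 9/4924 = 0.00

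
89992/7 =12856 = 12856.00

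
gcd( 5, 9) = 1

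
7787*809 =6299683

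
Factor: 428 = 2^2*107^1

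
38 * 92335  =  3508730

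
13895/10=1389 + 1/2= 1389.50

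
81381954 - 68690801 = 12691153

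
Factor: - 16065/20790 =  - 17/22 = -  2^(- 1)*11^(-1)*17^1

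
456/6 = 76 =76.00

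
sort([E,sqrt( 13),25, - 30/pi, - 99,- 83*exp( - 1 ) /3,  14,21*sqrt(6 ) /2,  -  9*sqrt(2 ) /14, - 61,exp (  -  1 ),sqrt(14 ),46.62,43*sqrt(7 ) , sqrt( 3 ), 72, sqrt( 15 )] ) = [ - 99, - 61 , - 83 * exp( - 1)/3, - 30/pi, - 9*  sqrt(2 ) /14, exp( - 1), sqrt( 3),E, sqrt(13 ), sqrt(14), sqrt( 15 ), 14,25, 21*sqrt( 6) /2, 46.62,72, 43*sqrt(7)]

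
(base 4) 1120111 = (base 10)5653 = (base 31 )5rb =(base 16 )1615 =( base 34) 4u9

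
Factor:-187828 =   -  2^2*46957^1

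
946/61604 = 473/30802 =0.02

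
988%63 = 43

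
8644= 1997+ 6647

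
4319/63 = 617/9 = 68.56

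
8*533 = 4264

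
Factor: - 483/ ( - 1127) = 3/7 = 3^1*7^(-1 )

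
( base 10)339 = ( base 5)2324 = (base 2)101010011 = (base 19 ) HG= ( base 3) 110120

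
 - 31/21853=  - 31/21853= - 0.00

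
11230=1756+9474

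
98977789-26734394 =72243395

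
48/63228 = 4/5269 =0.00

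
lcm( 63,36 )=252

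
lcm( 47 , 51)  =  2397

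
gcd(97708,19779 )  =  1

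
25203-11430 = 13773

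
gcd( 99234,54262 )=2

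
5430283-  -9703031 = 15133314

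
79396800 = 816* 97300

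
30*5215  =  156450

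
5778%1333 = 446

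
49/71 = 49/71 = 0.69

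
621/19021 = 27/827 = 0.03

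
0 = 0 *320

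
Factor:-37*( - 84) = 2^2*3^1*7^1*37^1=3108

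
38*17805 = 676590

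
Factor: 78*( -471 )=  - 2^1*3^2*13^1*157^1 = - 36738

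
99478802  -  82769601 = 16709201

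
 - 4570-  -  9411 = 4841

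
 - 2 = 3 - 5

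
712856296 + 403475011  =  1116331307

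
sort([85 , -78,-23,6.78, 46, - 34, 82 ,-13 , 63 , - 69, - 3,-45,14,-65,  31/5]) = [ - 78 ,-69,-65 ,-45,-34, - 23, - 13, - 3 , 31/5 , 6.78,14,46,63, 82,85] 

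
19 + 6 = 25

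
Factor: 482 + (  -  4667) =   -  3^3*5^1 * 31^1 = -4185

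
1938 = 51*38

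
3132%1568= 1564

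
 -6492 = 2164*( - 3)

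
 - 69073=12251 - 81324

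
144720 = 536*270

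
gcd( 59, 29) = 1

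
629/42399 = 629/42399 = 0.01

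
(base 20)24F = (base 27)164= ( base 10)895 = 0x37F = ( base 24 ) 1D7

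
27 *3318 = 89586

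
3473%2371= 1102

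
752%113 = 74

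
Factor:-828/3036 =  - 3^1*11^ ( - 1)=-3/11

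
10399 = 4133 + 6266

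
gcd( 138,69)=69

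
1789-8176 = - 6387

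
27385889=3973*6893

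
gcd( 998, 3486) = 2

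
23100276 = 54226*426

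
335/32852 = 335/32852 = 0.01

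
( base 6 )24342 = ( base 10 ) 3590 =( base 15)10e5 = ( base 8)7006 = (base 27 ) 4OQ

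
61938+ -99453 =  - 37515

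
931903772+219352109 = 1151255881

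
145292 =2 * 72646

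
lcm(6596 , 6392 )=620024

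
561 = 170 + 391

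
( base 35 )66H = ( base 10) 7577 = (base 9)11348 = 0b1110110011001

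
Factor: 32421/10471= 3^1*37^( - 1 )*101^1* 107^1 * 283^( - 1 ) 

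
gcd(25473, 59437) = 8491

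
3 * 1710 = 5130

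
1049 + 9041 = 10090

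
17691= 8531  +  9160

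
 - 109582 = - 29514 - 80068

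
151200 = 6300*24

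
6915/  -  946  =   - 6915/946 = -  7.31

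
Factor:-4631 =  - 11^1*421^1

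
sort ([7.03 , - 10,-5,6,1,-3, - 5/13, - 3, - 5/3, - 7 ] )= [ - 10,-7, - 5, - 3,-3,-5/3, - 5/13,1,6,7.03] 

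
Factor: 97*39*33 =124839 = 3^2*11^1*13^1*97^1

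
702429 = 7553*93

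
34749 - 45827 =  - 11078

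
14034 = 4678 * 3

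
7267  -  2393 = 4874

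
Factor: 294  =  2^1*3^1*7^2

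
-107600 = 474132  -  581732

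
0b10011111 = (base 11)135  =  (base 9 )186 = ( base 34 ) 4N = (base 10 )159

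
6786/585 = 58/5 = 11.60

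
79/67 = 79/67= 1.18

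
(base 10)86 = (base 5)321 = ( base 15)5b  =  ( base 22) 3K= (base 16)56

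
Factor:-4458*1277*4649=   -  26466134034= - 2^1*3^1 * 743^1 *1277^1 * 4649^1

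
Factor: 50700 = 2^2*3^1*5^2*13^2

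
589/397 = 1 + 192/397 =1.48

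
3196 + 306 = 3502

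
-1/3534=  - 1/3534 = -0.00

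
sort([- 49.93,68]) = [ - 49.93, 68]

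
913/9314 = 913/9314 = 0.10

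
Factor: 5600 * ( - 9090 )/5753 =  - 2^6*  3^2*5^3*7^1*11^ (- 1 )*101^1*523^( - 1 ) = - 50904000/5753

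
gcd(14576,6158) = 2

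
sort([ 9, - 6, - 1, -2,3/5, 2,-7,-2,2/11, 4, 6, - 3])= [-7, - 6,-3, - 2 , - 2, - 1,2/11, 3/5,2, 4,  6,9 ] 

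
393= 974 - 581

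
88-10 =78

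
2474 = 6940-4466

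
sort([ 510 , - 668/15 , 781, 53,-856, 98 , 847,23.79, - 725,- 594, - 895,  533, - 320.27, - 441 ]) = [-895,-856, - 725, - 594,- 441, - 320.27, - 668/15, 23.79 , 53,98, 510,533, 781,847]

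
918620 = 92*9985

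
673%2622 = 673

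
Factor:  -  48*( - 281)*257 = 3466416  =  2^4*3^1  *257^1*281^1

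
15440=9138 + 6302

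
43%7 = 1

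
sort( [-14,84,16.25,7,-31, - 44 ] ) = [ - 44, -31, - 14,7 , 16.25,84 ] 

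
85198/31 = 85198/31 = 2748.32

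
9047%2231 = 123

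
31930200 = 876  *36450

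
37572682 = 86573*434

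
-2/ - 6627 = 2/6627 = 0.00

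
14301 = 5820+8481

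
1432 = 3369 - 1937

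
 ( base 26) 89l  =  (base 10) 5663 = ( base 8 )13037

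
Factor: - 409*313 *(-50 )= 2^1*5^2*313^1*409^1=6400850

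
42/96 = 7/16= 0.44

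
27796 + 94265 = 122061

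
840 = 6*140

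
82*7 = 574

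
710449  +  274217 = 984666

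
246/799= 246/799 = 0.31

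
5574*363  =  2023362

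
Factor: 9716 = 2^2*7^1*347^1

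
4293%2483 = 1810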